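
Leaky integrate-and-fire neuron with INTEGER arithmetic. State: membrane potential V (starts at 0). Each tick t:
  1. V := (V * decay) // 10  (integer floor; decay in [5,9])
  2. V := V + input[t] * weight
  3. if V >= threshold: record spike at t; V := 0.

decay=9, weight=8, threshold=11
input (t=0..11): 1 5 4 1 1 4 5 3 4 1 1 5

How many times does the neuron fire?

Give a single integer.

t=0: input=1 -> V=8
t=1: input=5 -> V=0 FIRE
t=2: input=4 -> V=0 FIRE
t=3: input=1 -> V=8
t=4: input=1 -> V=0 FIRE
t=5: input=4 -> V=0 FIRE
t=6: input=5 -> V=0 FIRE
t=7: input=3 -> V=0 FIRE
t=8: input=4 -> V=0 FIRE
t=9: input=1 -> V=8
t=10: input=1 -> V=0 FIRE
t=11: input=5 -> V=0 FIRE

Answer: 9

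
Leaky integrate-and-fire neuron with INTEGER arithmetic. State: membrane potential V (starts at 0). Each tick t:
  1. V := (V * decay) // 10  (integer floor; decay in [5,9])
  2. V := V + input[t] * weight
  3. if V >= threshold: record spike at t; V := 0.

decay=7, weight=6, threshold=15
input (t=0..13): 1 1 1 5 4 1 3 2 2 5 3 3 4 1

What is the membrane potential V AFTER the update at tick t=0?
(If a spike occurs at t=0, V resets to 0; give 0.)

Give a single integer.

Answer: 6

Derivation:
t=0: input=1 -> V=6
t=1: input=1 -> V=10
t=2: input=1 -> V=13
t=3: input=5 -> V=0 FIRE
t=4: input=4 -> V=0 FIRE
t=5: input=1 -> V=6
t=6: input=3 -> V=0 FIRE
t=7: input=2 -> V=12
t=8: input=2 -> V=0 FIRE
t=9: input=5 -> V=0 FIRE
t=10: input=3 -> V=0 FIRE
t=11: input=3 -> V=0 FIRE
t=12: input=4 -> V=0 FIRE
t=13: input=1 -> V=6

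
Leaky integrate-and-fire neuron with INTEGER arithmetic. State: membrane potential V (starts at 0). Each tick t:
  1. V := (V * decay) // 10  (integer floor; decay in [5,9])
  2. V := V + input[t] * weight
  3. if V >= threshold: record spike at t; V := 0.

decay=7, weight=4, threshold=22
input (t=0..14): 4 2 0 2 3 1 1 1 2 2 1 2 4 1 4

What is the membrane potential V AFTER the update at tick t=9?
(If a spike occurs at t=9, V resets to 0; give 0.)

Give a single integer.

t=0: input=4 -> V=16
t=1: input=2 -> V=19
t=2: input=0 -> V=13
t=3: input=2 -> V=17
t=4: input=3 -> V=0 FIRE
t=5: input=1 -> V=4
t=6: input=1 -> V=6
t=7: input=1 -> V=8
t=8: input=2 -> V=13
t=9: input=2 -> V=17
t=10: input=1 -> V=15
t=11: input=2 -> V=18
t=12: input=4 -> V=0 FIRE
t=13: input=1 -> V=4
t=14: input=4 -> V=18

Answer: 17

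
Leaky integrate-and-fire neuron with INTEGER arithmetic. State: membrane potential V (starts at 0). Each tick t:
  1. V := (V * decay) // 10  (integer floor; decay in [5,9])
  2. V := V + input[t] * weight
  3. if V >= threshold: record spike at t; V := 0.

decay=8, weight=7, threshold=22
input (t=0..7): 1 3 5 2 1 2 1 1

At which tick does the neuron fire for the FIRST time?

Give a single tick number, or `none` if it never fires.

t=0: input=1 -> V=7
t=1: input=3 -> V=0 FIRE
t=2: input=5 -> V=0 FIRE
t=3: input=2 -> V=14
t=4: input=1 -> V=18
t=5: input=2 -> V=0 FIRE
t=6: input=1 -> V=7
t=7: input=1 -> V=12

Answer: 1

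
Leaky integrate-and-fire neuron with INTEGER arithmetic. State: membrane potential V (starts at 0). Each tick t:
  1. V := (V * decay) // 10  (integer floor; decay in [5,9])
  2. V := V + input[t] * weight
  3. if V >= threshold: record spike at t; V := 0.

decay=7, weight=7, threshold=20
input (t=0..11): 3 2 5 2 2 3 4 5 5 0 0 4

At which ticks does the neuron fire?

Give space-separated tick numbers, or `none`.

Answer: 0 2 4 5 6 7 8 11

Derivation:
t=0: input=3 -> V=0 FIRE
t=1: input=2 -> V=14
t=2: input=5 -> V=0 FIRE
t=3: input=2 -> V=14
t=4: input=2 -> V=0 FIRE
t=5: input=3 -> V=0 FIRE
t=6: input=4 -> V=0 FIRE
t=7: input=5 -> V=0 FIRE
t=8: input=5 -> V=0 FIRE
t=9: input=0 -> V=0
t=10: input=0 -> V=0
t=11: input=4 -> V=0 FIRE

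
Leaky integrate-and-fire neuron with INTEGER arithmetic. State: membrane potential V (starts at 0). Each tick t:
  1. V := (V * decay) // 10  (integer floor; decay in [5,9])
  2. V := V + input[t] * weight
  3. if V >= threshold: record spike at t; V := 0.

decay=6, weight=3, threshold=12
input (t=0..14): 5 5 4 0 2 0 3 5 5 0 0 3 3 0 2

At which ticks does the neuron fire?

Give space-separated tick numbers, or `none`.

t=0: input=5 -> V=0 FIRE
t=1: input=5 -> V=0 FIRE
t=2: input=4 -> V=0 FIRE
t=3: input=0 -> V=0
t=4: input=2 -> V=6
t=5: input=0 -> V=3
t=6: input=3 -> V=10
t=7: input=5 -> V=0 FIRE
t=8: input=5 -> V=0 FIRE
t=9: input=0 -> V=0
t=10: input=0 -> V=0
t=11: input=3 -> V=9
t=12: input=3 -> V=0 FIRE
t=13: input=0 -> V=0
t=14: input=2 -> V=6

Answer: 0 1 2 7 8 12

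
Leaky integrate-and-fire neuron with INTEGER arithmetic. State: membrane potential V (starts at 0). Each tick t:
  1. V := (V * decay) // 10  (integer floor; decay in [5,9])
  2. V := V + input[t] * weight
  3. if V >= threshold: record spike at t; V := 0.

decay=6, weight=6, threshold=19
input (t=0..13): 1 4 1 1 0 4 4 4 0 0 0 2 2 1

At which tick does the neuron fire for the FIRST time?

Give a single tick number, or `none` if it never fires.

t=0: input=1 -> V=6
t=1: input=4 -> V=0 FIRE
t=2: input=1 -> V=6
t=3: input=1 -> V=9
t=4: input=0 -> V=5
t=5: input=4 -> V=0 FIRE
t=6: input=4 -> V=0 FIRE
t=7: input=4 -> V=0 FIRE
t=8: input=0 -> V=0
t=9: input=0 -> V=0
t=10: input=0 -> V=0
t=11: input=2 -> V=12
t=12: input=2 -> V=0 FIRE
t=13: input=1 -> V=6

Answer: 1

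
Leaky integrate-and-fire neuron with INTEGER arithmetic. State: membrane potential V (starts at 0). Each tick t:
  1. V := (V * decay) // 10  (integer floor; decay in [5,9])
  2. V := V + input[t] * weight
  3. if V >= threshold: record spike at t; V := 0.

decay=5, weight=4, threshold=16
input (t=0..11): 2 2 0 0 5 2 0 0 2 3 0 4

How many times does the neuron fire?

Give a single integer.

t=0: input=2 -> V=8
t=1: input=2 -> V=12
t=2: input=0 -> V=6
t=3: input=0 -> V=3
t=4: input=5 -> V=0 FIRE
t=5: input=2 -> V=8
t=6: input=0 -> V=4
t=7: input=0 -> V=2
t=8: input=2 -> V=9
t=9: input=3 -> V=0 FIRE
t=10: input=0 -> V=0
t=11: input=4 -> V=0 FIRE

Answer: 3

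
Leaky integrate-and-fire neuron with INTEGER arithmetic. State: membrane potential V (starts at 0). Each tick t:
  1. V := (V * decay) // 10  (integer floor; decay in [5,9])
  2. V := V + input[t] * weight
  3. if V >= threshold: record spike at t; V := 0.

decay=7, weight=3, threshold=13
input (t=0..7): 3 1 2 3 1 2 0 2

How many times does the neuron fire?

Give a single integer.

t=0: input=3 -> V=9
t=1: input=1 -> V=9
t=2: input=2 -> V=12
t=3: input=3 -> V=0 FIRE
t=4: input=1 -> V=3
t=5: input=2 -> V=8
t=6: input=0 -> V=5
t=7: input=2 -> V=9

Answer: 1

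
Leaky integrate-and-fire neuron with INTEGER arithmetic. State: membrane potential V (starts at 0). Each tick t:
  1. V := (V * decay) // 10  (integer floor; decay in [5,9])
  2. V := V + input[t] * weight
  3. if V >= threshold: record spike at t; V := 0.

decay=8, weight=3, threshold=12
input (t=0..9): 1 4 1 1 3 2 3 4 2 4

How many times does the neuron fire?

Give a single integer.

Answer: 5

Derivation:
t=0: input=1 -> V=3
t=1: input=4 -> V=0 FIRE
t=2: input=1 -> V=3
t=3: input=1 -> V=5
t=4: input=3 -> V=0 FIRE
t=5: input=2 -> V=6
t=6: input=3 -> V=0 FIRE
t=7: input=4 -> V=0 FIRE
t=8: input=2 -> V=6
t=9: input=4 -> V=0 FIRE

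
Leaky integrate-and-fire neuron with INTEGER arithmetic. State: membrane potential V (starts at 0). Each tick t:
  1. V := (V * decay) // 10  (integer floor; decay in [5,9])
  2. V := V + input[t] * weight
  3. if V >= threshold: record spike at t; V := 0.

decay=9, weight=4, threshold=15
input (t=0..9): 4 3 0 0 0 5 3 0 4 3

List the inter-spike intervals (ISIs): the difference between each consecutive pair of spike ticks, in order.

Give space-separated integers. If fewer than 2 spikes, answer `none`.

t=0: input=4 -> V=0 FIRE
t=1: input=3 -> V=12
t=2: input=0 -> V=10
t=3: input=0 -> V=9
t=4: input=0 -> V=8
t=5: input=5 -> V=0 FIRE
t=6: input=3 -> V=12
t=7: input=0 -> V=10
t=8: input=4 -> V=0 FIRE
t=9: input=3 -> V=12

Answer: 5 3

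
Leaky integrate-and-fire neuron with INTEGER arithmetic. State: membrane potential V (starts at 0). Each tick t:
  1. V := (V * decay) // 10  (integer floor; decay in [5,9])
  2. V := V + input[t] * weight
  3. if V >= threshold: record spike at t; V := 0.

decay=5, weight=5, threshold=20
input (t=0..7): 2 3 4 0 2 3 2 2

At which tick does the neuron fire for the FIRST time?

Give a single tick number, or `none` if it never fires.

t=0: input=2 -> V=10
t=1: input=3 -> V=0 FIRE
t=2: input=4 -> V=0 FIRE
t=3: input=0 -> V=0
t=4: input=2 -> V=10
t=5: input=3 -> V=0 FIRE
t=6: input=2 -> V=10
t=7: input=2 -> V=15

Answer: 1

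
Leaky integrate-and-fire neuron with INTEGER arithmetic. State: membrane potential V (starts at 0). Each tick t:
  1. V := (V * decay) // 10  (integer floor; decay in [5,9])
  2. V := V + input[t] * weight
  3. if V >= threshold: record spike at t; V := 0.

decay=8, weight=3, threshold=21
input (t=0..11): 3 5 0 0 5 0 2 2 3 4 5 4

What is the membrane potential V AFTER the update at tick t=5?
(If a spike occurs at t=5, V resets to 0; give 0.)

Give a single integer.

t=0: input=3 -> V=9
t=1: input=5 -> V=0 FIRE
t=2: input=0 -> V=0
t=3: input=0 -> V=0
t=4: input=5 -> V=15
t=5: input=0 -> V=12
t=6: input=2 -> V=15
t=7: input=2 -> V=18
t=8: input=3 -> V=0 FIRE
t=9: input=4 -> V=12
t=10: input=5 -> V=0 FIRE
t=11: input=4 -> V=12

Answer: 12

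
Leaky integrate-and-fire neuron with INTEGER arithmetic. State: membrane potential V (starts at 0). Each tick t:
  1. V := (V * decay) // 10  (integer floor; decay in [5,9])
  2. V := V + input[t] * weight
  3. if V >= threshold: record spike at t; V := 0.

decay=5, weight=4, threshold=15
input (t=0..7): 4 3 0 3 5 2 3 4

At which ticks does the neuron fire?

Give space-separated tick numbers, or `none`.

Answer: 0 3 4 6 7

Derivation:
t=0: input=4 -> V=0 FIRE
t=1: input=3 -> V=12
t=2: input=0 -> V=6
t=3: input=3 -> V=0 FIRE
t=4: input=5 -> V=0 FIRE
t=5: input=2 -> V=8
t=6: input=3 -> V=0 FIRE
t=7: input=4 -> V=0 FIRE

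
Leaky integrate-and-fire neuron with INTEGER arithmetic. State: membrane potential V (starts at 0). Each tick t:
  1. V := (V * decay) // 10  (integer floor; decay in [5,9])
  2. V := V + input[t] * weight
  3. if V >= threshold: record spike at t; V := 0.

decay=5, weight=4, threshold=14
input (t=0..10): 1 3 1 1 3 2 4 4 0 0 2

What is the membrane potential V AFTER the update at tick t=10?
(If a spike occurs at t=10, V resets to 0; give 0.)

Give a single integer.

Answer: 8

Derivation:
t=0: input=1 -> V=4
t=1: input=3 -> V=0 FIRE
t=2: input=1 -> V=4
t=3: input=1 -> V=6
t=4: input=3 -> V=0 FIRE
t=5: input=2 -> V=8
t=6: input=4 -> V=0 FIRE
t=7: input=4 -> V=0 FIRE
t=8: input=0 -> V=0
t=9: input=0 -> V=0
t=10: input=2 -> V=8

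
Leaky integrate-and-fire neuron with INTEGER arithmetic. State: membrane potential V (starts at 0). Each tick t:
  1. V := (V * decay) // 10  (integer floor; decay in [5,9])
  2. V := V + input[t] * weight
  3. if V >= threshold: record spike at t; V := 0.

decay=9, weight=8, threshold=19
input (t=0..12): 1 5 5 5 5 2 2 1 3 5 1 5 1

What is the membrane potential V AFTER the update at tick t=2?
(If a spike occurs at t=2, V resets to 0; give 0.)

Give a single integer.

t=0: input=1 -> V=8
t=1: input=5 -> V=0 FIRE
t=2: input=5 -> V=0 FIRE
t=3: input=5 -> V=0 FIRE
t=4: input=5 -> V=0 FIRE
t=5: input=2 -> V=16
t=6: input=2 -> V=0 FIRE
t=7: input=1 -> V=8
t=8: input=3 -> V=0 FIRE
t=9: input=5 -> V=0 FIRE
t=10: input=1 -> V=8
t=11: input=5 -> V=0 FIRE
t=12: input=1 -> V=8

Answer: 0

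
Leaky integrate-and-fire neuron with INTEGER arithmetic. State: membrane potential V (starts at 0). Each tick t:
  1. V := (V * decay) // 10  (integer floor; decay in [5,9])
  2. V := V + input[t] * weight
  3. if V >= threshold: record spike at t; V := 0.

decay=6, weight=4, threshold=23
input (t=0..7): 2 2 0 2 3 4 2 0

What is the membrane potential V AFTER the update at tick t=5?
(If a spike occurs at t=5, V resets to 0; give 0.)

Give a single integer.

t=0: input=2 -> V=8
t=1: input=2 -> V=12
t=2: input=0 -> V=7
t=3: input=2 -> V=12
t=4: input=3 -> V=19
t=5: input=4 -> V=0 FIRE
t=6: input=2 -> V=8
t=7: input=0 -> V=4

Answer: 0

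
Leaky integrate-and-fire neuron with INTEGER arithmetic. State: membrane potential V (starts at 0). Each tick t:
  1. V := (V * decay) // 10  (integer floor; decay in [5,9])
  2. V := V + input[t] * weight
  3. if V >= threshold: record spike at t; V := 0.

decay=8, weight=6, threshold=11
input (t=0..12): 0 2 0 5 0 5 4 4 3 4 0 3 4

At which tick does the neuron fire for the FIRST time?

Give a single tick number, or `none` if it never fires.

t=0: input=0 -> V=0
t=1: input=2 -> V=0 FIRE
t=2: input=0 -> V=0
t=3: input=5 -> V=0 FIRE
t=4: input=0 -> V=0
t=5: input=5 -> V=0 FIRE
t=6: input=4 -> V=0 FIRE
t=7: input=4 -> V=0 FIRE
t=8: input=3 -> V=0 FIRE
t=9: input=4 -> V=0 FIRE
t=10: input=0 -> V=0
t=11: input=3 -> V=0 FIRE
t=12: input=4 -> V=0 FIRE

Answer: 1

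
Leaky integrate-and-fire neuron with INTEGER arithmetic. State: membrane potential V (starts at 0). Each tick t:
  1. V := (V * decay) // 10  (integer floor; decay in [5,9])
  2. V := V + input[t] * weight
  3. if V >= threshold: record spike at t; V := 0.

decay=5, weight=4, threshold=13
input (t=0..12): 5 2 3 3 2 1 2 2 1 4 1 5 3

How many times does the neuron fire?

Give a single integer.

t=0: input=5 -> V=0 FIRE
t=1: input=2 -> V=8
t=2: input=3 -> V=0 FIRE
t=3: input=3 -> V=12
t=4: input=2 -> V=0 FIRE
t=5: input=1 -> V=4
t=6: input=2 -> V=10
t=7: input=2 -> V=0 FIRE
t=8: input=1 -> V=4
t=9: input=4 -> V=0 FIRE
t=10: input=1 -> V=4
t=11: input=5 -> V=0 FIRE
t=12: input=3 -> V=12

Answer: 6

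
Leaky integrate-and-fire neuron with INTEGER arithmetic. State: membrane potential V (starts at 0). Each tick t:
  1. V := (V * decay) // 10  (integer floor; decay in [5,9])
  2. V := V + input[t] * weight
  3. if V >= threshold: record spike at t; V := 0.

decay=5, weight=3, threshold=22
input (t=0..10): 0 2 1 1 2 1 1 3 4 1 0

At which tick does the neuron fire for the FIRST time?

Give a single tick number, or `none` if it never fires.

t=0: input=0 -> V=0
t=1: input=2 -> V=6
t=2: input=1 -> V=6
t=3: input=1 -> V=6
t=4: input=2 -> V=9
t=5: input=1 -> V=7
t=6: input=1 -> V=6
t=7: input=3 -> V=12
t=8: input=4 -> V=18
t=9: input=1 -> V=12
t=10: input=0 -> V=6

Answer: none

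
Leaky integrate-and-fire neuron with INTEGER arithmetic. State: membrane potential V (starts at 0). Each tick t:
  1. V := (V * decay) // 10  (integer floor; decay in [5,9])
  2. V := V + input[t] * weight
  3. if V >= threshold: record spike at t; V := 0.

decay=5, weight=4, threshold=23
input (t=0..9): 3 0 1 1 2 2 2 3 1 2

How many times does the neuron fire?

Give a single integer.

t=0: input=3 -> V=12
t=1: input=0 -> V=6
t=2: input=1 -> V=7
t=3: input=1 -> V=7
t=4: input=2 -> V=11
t=5: input=2 -> V=13
t=6: input=2 -> V=14
t=7: input=3 -> V=19
t=8: input=1 -> V=13
t=9: input=2 -> V=14

Answer: 0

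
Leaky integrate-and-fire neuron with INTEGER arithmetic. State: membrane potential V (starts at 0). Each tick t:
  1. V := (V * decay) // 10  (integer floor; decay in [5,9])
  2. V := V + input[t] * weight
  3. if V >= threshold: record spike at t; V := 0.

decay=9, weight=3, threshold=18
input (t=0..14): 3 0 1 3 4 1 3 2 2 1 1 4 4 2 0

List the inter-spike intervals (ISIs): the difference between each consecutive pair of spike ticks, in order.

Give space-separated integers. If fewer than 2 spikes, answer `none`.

t=0: input=3 -> V=9
t=1: input=0 -> V=8
t=2: input=1 -> V=10
t=3: input=3 -> V=0 FIRE
t=4: input=4 -> V=12
t=5: input=1 -> V=13
t=6: input=3 -> V=0 FIRE
t=7: input=2 -> V=6
t=8: input=2 -> V=11
t=9: input=1 -> V=12
t=10: input=1 -> V=13
t=11: input=4 -> V=0 FIRE
t=12: input=4 -> V=12
t=13: input=2 -> V=16
t=14: input=0 -> V=14

Answer: 3 5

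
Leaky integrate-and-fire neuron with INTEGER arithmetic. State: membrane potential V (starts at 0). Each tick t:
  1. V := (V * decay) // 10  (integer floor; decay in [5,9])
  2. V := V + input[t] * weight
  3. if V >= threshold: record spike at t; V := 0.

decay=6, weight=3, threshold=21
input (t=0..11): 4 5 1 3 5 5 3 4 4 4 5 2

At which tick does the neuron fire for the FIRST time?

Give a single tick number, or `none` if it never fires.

Answer: 1

Derivation:
t=0: input=4 -> V=12
t=1: input=5 -> V=0 FIRE
t=2: input=1 -> V=3
t=3: input=3 -> V=10
t=4: input=5 -> V=0 FIRE
t=5: input=5 -> V=15
t=6: input=3 -> V=18
t=7: input=4 -> V=0 FIRE
t=8: input=4 -> V=12
t=9: input=4 -> V=19
t=10: input=5 -> V=0 FIRE
t=11: input=2 -> V=6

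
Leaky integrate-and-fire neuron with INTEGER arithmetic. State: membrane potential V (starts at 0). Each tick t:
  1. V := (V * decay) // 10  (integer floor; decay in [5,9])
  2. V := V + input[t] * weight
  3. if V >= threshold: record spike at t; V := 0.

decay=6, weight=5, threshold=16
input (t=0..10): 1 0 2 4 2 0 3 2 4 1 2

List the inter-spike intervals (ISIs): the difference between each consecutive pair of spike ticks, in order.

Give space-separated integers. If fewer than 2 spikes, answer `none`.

Answer: 3 2

Derivation:
t=0: input=1 -> V=5
t=1: input=0 -> V=3
t=2: input=2 -> V=11
t=3: input=4 -> V=0 FIRE
t=4: input=2 -> V=10
t=5: input=0 -> V=6
t=6: input=3 -> V=0 FIRE
t=7: input=2 -> V=10
t=8: input=4 -> V=0 FIRE
t=9: input=1 -> V=5
t=10: input=2 -> V=13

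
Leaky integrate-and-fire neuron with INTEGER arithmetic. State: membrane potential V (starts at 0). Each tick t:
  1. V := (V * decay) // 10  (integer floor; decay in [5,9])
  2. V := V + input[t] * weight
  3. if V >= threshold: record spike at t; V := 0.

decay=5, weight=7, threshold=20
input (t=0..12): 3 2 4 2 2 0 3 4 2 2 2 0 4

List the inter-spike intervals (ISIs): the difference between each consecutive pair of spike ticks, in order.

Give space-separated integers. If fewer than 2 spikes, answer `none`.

Answer: 2 2 2 1 2 3

Derivation:
t=0: input=3 -> V=0 FIRE
t=1: input=2 -> V=14
t=2: input=4 -> V=0 FIRE
t=3: input=2 -> V=14
t=4: input=2 -> V=0 FIRE
t=5: input=0 -> V=0
t=6: input=3 -> V=0 FIRE
t=7: input=4 -> V=0 FIRE
t=8: input=2 -> V=14
t=9: input=2 -> V=0 FIRE
t=10: input=2 -> V=14
t=11: input=0 -> V=7
t=12: input=4 -> V=0 FIRE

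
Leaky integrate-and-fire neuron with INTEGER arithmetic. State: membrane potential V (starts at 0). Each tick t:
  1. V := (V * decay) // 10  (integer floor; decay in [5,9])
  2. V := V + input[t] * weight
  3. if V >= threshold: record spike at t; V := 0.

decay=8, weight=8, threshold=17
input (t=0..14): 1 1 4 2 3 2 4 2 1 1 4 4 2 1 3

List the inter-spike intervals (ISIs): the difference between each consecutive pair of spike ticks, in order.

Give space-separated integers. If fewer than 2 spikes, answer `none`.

t=0: input=1 -> V=8
t=1: input=1 -> V=14
t=2: input=4 -> V=0 FIRE
t=3: input=2 -> V=16
t=4: input=3 -> V=0 FIRE
t=5: input=2 -> V=16
t=6: input=4 -> V=0 FIRE
t=7: input=2 -> V=16
t=8: input=1 -> V=0 FIRE
t=9: input=1 -> V=8
t=10: input=4 -> V=0 FIRE
t=11: input=4 -> V=0 FIRE
t=12: input=2 -> V=16
t=13: input=1 -> V=0 FIRE
t=14: input=3 -> V=0 FIRE

Answer: 2 2 2 2 1 2 1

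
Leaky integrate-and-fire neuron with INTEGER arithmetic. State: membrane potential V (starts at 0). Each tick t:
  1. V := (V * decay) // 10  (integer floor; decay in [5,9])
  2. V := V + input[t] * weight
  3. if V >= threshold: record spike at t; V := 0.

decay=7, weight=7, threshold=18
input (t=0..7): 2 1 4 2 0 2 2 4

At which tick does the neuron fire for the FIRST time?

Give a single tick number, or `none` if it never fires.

Answer: 2

Derivation:
t=0: input=2 -> V=14
t=1: input=1 -> V=16
t=2: input=4 -> V=0 FIRE
t=3: input=2 -> V=14
t=4: input=0 -> V=9
t=5: input=2 -> V=0 FIRE
t=6: input=2 -> V=14
t=7: input=4 -> V=0 FIRE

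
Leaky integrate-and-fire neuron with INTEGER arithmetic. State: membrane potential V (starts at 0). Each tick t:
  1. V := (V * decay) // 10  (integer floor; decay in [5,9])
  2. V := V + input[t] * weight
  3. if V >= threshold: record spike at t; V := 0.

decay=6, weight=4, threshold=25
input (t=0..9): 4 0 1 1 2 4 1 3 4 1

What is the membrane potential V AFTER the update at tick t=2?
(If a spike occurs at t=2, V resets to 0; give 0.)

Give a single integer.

t=0: input=4 -> V=16
t=1: input=0 -> V=9
t=2: input=1 -> V=9
t=3: input=1 -> V=9
t=4: input=2 -> V=13
t=5: input=4 -> V=23
t=6: input=1 -> V=17
t=7: input=3 -> V=22
t=8: input=4 -> V=0 FIRE
t=9: input=1 -> V=4

Answer: 9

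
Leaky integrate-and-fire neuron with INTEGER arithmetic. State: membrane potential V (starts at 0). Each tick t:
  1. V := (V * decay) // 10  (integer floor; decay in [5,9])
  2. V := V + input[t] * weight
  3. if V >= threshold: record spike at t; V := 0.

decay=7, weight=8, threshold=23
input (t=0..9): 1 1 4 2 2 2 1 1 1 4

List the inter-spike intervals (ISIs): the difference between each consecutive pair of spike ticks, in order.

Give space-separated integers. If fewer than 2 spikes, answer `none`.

t=0: input=1 -> V=8
t=1: input=1 -> V=13
t=2: input=4 -> V=0 FIRE
t=3: input=2 -> V=16
t=4: input=2 -> V=0 FIRE
t=5: input=2 -> V=16
t=6: input=1 -> V=19
t=7: input=1 -> V=21
t=8: input=1 -> V=22
t=9: input=4 -> V=0 FIRE

Answer: 2 5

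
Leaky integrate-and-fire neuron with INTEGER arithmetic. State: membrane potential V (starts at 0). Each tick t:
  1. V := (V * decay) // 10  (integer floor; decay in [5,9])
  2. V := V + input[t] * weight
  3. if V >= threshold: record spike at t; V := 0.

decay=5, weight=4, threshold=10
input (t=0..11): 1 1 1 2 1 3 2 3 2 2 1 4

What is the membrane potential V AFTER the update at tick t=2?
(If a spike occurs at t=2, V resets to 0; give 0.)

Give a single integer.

Answer: 7

Derivation:
t=0: input=1 -> V=4
t=1: input=1 -> V=6
t=2: input=1 -> V=7
t=3: input=2 -> V=0 FIRE
t=4: input=1 -> V=4
t=5: input=3 -> V=0 FIRE
t=6: input=2 -> V=8
t=7: input=3 -> V=0 FIRE
t=8: input=2 -> V=8
t=9: input=2 -> V=0 FIRE
t=10: input=1 -> V=4
t=11: input=4 -> V=0 FIRE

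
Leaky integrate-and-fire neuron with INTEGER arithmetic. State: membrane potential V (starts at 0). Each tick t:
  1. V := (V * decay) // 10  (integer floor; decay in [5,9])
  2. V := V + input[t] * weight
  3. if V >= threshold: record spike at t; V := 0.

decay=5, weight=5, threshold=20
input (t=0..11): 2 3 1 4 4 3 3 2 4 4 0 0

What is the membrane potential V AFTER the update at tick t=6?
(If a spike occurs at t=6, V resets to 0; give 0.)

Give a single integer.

Answer: 0

Derivation:
t=0: input=2 -> V=10
t=1: input=3 -> V=0 FIRE
t=2: input=1 -> V=5
t=3: input=4 -> V=0 FIRE
t=4: input=4 -> V=0 FIRE
t=5: input=3 -> V=15
t=6: input=3 -> V=0 FIRE
t=7: input=2 -> V=10
t=8: input=4 -> V=0 FIRE
t=9: input=4 -> V=0 FIRE
t=10: input=0 -> V=0
t=11: input=0 -> V=0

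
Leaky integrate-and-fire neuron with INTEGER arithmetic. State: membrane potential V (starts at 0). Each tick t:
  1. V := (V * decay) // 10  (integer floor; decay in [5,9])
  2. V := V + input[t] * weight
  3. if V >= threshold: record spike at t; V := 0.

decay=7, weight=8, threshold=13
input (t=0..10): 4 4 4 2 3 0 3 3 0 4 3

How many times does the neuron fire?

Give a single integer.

t=0: input=4 -> V=0 FIRE
t=1: input=4 -> V=0 FIRE
t=2: input=4 -> V=0 FIRE
t=3: input=2 -> V=0 FIRE
t=4: input=3 -> V=0 FIRE
t=5: input=0 -> V=0
t=6: input=3 -> V=0 FIRE
t=7: input=3 -> V=0 FIRE
t=8: input=0 -> V=0
t=9: input=4 -> V=0 FIRE
t=10: input=3 -> V=0 FIRE

Answer: 9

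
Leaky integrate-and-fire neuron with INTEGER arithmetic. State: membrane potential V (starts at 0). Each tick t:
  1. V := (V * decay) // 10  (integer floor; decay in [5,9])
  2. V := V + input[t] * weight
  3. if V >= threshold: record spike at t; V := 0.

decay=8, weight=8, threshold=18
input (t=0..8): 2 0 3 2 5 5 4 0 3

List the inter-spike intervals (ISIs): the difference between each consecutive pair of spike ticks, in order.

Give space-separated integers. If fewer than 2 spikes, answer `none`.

Answer: 2 1 1 2

Derivation:
t=0: input=2 -> V=16
t=1: input=0 -> V=12
t=2: input=3 -> V=0 FIRE
t=3: input=2 -> V=16
t=4: input=5 -> V=0 FIRE
t=5: input=5 -> V=0 FIRE
t=6: input=4 -> V=0 FIRE
t=7: input=0 -> V=0
t=8: input=3 -> V=0 FIRE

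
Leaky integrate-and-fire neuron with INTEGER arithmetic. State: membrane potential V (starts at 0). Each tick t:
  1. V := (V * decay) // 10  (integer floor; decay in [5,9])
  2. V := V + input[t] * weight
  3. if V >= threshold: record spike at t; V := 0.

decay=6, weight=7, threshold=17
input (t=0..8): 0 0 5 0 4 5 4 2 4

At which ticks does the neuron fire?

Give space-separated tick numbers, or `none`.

t=0: input=0 -> V=0
t=1: input=0 -> V=0
t=2: input=5 -> V=0 FIRE
t=3: input=0 -> V=0
t=4: input=4 -> V=0 FIRE
t=5: input=5 -> V=0 FIRE
t=6: input=4 -> V=0 FIRE
t=7: input=2 -> V=14
t=8: input=4 -> V=0 FIRE

Answer: 2 4 5 6 8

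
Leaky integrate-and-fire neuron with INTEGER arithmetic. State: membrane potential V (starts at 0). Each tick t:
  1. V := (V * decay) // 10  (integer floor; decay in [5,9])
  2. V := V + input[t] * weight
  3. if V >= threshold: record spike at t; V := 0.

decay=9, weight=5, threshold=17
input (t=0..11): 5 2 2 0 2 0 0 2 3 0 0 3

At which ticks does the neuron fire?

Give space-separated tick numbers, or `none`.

Answer: 0 2 7 11

Derivation:
t=0: input=5 -> V=0 FIRE
t=1: input=2 -> V=10
t=2: input=2 -> V=0 FIRE
t=3: input=0 -> V=0
t=4: input=2 -> V=10
t=5: input=0 -> V=9
t=6: input=0 -> V=8
t=7: input=2 -> V=0 FIRE
t=8: input=3 -> V=15
t=9: input=0 -> V=13
t=10: input=0 -> V=11
t=11: input=3 -> V=0 FIRE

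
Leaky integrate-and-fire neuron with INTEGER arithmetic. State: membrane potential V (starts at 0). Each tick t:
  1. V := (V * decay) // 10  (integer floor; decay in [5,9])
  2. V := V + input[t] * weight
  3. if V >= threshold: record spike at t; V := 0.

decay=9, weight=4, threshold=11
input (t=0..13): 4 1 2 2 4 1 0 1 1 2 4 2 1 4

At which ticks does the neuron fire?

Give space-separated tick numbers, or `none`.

t=0: input=4 -> V=0 FIRE
t=1: input=1 -> V=4
t=2: input=2 -> V=0 FIRE
t=3: input=2 -> V=8
t=4: input=4 -> V=0 FIRE
t=5: input=1 -> V=4
t=6: input=0 -> V=3
t=7: input=1 -> V=6
t=8: input=1 -> V=9
t=9: input=2 -> V=0 FIRE
t=10: input=4 -> V=0 FIRE
t=11: input=2 -> V=8
t=12: input=1 -> V=0 FIRE
t=13: input=4 -> V=0 FIRE

Answer: 0 2 4 9 10 12 13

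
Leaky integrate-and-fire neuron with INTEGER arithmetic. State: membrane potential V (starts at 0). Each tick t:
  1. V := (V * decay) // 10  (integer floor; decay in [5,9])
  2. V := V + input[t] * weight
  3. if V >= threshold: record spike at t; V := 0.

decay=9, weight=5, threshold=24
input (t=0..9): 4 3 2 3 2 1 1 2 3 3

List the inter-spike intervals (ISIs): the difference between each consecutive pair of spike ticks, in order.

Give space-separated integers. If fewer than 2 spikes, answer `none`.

Answer: 2 4 2

Derivation:
t=0: input=4 -> V=20
t=1: input=3 -> V=0 FIRE
t=2: input=2 -> V=10
t=3: input=3 -> V=0 FIRE
t=4: input=2 -> V=10
t=5: input=1 -> V=14
t=6: input=1 -> V=17
t=7: input=2 -> V=0 FIRE
t=8: input=3 -> V=15
t=9: input=3 -> V=0 FIRE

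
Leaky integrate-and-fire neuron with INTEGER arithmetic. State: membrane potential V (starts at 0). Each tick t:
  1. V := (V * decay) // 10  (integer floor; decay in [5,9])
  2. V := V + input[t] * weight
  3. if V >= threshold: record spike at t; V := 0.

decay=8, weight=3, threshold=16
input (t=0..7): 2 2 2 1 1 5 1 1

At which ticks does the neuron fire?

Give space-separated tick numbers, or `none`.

t=0: input=2 -> V=6
t=1: input=2 -> V=10
t=2: input=2 -> V=14
t=3: input=1 -> V=14
t=4: input=1 -> V=14
t=5: input=5 -> V=0 FIRE
t=6: input=1 -> V=3
t=7: input=1 -> V=5

Answer: 5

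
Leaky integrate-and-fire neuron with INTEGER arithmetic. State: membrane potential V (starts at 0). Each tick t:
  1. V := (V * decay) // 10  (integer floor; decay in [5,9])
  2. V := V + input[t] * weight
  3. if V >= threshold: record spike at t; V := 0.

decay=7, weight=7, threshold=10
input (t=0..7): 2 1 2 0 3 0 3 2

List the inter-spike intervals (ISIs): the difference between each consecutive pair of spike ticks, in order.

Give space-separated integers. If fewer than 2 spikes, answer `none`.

t=0: input=2 -> V=0 FIRE
t=1: input=1 -> V=7
t=2: input=2 -> V=0 FIRE
t=3: input=0 -> V=0
t=4: input=3 -> V=0 FIRE
t=5: input=0 -> V=0
t=6: input=3 -> V=0 FIRE
t=7: input=2 -> V=0 FIRE

Answer: 2 2 2 1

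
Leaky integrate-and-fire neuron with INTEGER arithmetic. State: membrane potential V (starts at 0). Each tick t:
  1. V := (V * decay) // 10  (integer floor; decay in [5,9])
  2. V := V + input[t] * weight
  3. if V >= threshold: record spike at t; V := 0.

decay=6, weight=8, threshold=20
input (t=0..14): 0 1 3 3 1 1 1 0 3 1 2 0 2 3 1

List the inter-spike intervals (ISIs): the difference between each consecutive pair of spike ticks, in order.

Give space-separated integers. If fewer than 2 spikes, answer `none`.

Answer: 1 5 2 3

Derivation:
t=0: input=0 -> V=0
t=1: input=1 -> V=8
t=2: input=3 -> V=0 FIRE
t=3: input=3 -> V=0 FIRE
t=4: input=1 -> V=8
t=5: input=1 -> V=12
t=6: input=1 -> V=15
t=7: input=0 -> V=9
t=8: input=3 -> V=0 FIRE
t=9: input=1 -> V=8
t=10: input=2 -> V=0 FIRE
t=11: input=0 -> V=0
t=12: input=2 -> V=16
t=13: input=3 -> V=0 FIRE
t=14: input=1 -> V=8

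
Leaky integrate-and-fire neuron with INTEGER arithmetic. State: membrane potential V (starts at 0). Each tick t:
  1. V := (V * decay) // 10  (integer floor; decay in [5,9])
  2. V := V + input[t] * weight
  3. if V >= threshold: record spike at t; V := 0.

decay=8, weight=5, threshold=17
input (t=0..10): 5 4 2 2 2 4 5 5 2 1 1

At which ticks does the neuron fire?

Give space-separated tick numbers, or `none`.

Answer: 0 1 3 5 6 7

Derivation:
t=0: input=5 -> V=0 FIRE
t=1: input=4 -> V=0 FIRE
t=2: input=2 -> V=10
t=3: input=2 -> V=0 FIRE
t=4: input=2 -> V=10
t=5: input=4 -> V=0 FIRE
t=6: input=5 -> V=0 FIRE
t=7: input=5 -> V=0 FIRE
t=8: input=2 -> V=10
t=9: input=1 -> V=13
t=10: input=1 -> V=15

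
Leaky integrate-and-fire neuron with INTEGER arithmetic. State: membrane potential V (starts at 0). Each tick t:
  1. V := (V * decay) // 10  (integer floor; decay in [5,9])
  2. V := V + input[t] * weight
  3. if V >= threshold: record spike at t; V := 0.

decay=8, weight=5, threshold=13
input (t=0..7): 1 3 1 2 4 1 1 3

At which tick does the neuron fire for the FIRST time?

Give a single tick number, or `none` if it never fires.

Answer: 1

Derivation:
t=0: input=1 -> V=5
t=1: input=3 -> V=0 FIRE
t=2: input=1 -> V=5
t=3: input=2 -> V=0 FIRE
t=4: input=4 -> V=0 FIRE
t=5: input=1 -> V=5
t=6: input=1 -> V=9
t=7: input=3 -> V=0 FIRE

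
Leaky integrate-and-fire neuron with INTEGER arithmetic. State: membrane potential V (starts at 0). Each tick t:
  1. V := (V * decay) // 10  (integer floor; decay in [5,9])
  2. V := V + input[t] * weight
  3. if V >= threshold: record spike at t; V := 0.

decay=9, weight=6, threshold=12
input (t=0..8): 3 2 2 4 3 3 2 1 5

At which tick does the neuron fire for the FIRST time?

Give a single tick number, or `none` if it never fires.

Answer: 0

Derivation:
t=0: input=3 -> V=0 FIRE
t=1: input=2 -> V=0 FIRE
t=2: input=2 -> V=0 FIRE
t=3: input=4 -> V=0 FIRE
t=4: input=3 -> V=0 FIRE
t=5: input=3 -> V=0 FIRE
t=6: input=2 -> V=0 FIRE
t=7: input=1 -> V=6
t=8: input=5 -> V=0 FIRE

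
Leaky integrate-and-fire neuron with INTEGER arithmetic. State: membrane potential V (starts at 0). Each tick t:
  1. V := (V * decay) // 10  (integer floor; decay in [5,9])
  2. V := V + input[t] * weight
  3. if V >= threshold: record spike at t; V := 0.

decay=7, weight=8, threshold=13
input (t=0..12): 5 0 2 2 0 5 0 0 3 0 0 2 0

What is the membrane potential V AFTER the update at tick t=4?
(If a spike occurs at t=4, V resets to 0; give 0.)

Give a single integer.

t=0: input=5 -> V=0 FIRE
t=1: input=0 -> V=0
t=2: input=2 -> V=0 FIRE
t=3: input=2 -> V=0 FIRE
t=4: input=0 -> V=0
t=5: input=5 -> V=0 FIRE
t=6: input=0 -> V=0
t=7: input=0 -> V=0
t=8: input=3 -> V=0 FIRE
t=9: input=0 -> V=0
t=10: input=0 -> V=0
t=11: input=2 -> V=0 FIRE
t=12: input=0 -> V=0

Answer: 0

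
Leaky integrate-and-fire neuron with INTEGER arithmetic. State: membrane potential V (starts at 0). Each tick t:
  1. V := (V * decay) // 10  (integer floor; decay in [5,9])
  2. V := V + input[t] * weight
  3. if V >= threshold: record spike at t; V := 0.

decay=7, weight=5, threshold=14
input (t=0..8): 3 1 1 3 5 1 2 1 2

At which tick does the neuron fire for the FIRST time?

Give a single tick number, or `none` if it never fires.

Answer: 0

Derivation:
t=0: input=3 -> V=0 FIRE
t=1: input=1 -> V=5
t=2: input=1 -> V=8
t=3: input=3 -> V=0 FIRE
t=4: input=5 -> V=0 FIRE
t=5: input=1 -> V=5
t=6: input=2 -> V=13
t=7: input=1 -> V=0 FIRE
t=8: input=2 -> V=10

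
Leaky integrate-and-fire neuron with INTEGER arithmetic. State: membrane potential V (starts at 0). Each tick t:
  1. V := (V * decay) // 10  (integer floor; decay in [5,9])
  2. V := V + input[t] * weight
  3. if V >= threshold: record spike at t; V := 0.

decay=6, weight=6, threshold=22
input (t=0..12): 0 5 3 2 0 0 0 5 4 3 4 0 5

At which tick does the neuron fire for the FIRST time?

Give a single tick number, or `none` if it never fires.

Answer: 1

Derivation:
t=0: input=0 -> V=0
t=1: input=5 -> V=0 FIRE
t=2: input=3 -> V=18
t=3: input=2 -> V=0 FIRE
t=4: input=0 -> V=0
t=5: input=0 -> V=0
t=6: input=0 -> V=0
t=7: input=5 -> V=0 FIRE
t=8: input=4 -> V=0 FIRE
t=9: input=3 -> V=18
t=10: input=4 -> V=0 FIRE
t=11: input=0 -> V=0
t=12: input=5 -> V=0 FIRE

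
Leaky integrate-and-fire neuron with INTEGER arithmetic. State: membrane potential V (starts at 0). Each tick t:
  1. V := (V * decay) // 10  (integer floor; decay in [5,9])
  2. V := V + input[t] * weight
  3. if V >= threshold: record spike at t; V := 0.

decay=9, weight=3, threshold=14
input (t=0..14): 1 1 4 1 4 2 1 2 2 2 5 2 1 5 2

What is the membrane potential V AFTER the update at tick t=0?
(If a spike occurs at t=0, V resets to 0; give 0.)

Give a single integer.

t=0: input=1 -> V=3
t=1: input=1 -> V=5
t=2: input=4 -> V=0 FIRE
t=3: input=1 -> V=3
t=4: input=4 -> V=0 FIRE
t=5: input=2 -> V=6
t=6: input=1 -> V=8
t=7: input=2 -> V=13
t=8: input=2 -> V=0 FIRE
t=9: input=2 -> V=6
t=10: input=5 -> V=0 FIRE
t=11: input=2 -> V=6
t=12: input=1 -> V=8
t=13: input=5 -> V=0 FIRE
t=14: input=2 -> V=6

Answer: 3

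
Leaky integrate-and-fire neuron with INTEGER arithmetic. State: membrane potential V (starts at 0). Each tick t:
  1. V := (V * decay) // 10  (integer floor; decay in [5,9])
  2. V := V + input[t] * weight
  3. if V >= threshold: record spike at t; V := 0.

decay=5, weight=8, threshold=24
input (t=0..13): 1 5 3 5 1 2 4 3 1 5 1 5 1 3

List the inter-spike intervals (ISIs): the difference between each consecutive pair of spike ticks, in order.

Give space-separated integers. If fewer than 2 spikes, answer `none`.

t=0: input=1 -> V=8
t=1: input=5 -> V=0 FIRE
t=2: input=3 -> V=0 FIRE
t=3: input=5 -> V=0 FIRE
t=4: input=1 -> V=8
t=5: input=2 -> V=20
t=6: input=4 -> V=0 FIRE
t=7: input=3 -> V=0 FIRE
t=8: input=1 -> V=8
t=9: input=5 -> V=0 FIRE
t=10: input=1 -> V=8
t=11: input=5 -> V=0 FIRE
t=12: input=1 -> V=8
t=13: input=3 -> V=0 FIRE

Answer: 1 1 3 1 2 2 2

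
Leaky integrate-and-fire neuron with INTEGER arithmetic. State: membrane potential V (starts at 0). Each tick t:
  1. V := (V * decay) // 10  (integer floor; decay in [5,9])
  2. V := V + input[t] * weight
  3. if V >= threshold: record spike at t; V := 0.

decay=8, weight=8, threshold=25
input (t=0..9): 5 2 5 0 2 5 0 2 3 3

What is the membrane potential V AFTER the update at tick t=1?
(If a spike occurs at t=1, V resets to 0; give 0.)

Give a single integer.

t=0: input=5 -> V=0 FIRE
t=1: input=2 -> V=16
t=2: input=5 -> V=0 FIRE
t=3: input=0 -> V=0
t=4: input=2 -> V=16
t=5: input=5 -> V=0 FIRE
t=6: input=0 -> V=0
t=7: input=2 -> V=16
t=8: input=3 -> V=0 FIRE
t=9: input=3 -> V=24

Answer: 16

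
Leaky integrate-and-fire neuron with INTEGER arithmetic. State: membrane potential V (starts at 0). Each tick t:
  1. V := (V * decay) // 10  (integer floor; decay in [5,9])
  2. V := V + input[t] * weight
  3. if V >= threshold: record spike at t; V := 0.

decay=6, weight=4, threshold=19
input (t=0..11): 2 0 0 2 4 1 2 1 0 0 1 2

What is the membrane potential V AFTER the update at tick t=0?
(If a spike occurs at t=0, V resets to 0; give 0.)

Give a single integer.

Answer: 8

Derivation:
t=0: input=2 -> V=8
t=1: input=0 -> V=4
t=2: input=0 -> V=2
t=3: input=2 -> V=9
t=4: input=4 -> V=0 FIRE
t=5: input=1 -> V=4
t=6: input=2 -> V=10
t=7: input=1 -> V=10
t=8: input=0 -> V=6
t=9: input=0 -> V=3
t=10: input=1 -> V=5
t=11: input=2 -> V=11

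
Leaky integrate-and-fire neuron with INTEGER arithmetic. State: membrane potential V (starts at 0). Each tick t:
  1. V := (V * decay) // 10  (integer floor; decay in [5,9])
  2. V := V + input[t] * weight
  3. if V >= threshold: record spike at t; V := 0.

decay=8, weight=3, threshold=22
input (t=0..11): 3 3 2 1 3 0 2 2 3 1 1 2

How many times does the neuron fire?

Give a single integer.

t=0: input=3 -> V=9
t=1: input=3 -> V=16
t=2: input=2 -> V=18
t=3: input=1 -> V=17
t=4: input=3 -> V=0 FIRE
t=5: input=0 -> V=0
t=6: input=2 -> V=6
t=7: input=2 -> V=10
t=8: input=3 -> V=17
t=9: input=1 -> V=16
t=10: input=1 -> V=15
t=11: input=2 -> V=18

Answer: 1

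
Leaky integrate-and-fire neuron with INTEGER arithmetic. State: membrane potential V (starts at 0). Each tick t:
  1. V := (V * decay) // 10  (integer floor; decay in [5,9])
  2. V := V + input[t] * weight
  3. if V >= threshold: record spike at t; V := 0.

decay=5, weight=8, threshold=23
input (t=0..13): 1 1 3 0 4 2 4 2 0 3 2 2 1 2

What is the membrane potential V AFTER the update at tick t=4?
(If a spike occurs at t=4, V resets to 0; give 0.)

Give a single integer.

Answer: 0

Derivation:
t=0: input=1 -> V=8
t=1: input=1 -> V=12
t=2: input=3 -> V=0 FIRE
t=3: input=0 -> V=0
t=4: input=4 -> V=0 FIRE
t=5: input=2 -> V=16
t=6: input=4 -> V=0 FIRE
t=7: input=2 -> V=16
t=8: input=0 -> V=8
t=9: input=3 -> V=0 FIRE
t=10: input=2 -> V=16
t=11: input=2 -> V=0 FIRE
t=12: input=1 -> V=8
t=13: input=2 -> V=20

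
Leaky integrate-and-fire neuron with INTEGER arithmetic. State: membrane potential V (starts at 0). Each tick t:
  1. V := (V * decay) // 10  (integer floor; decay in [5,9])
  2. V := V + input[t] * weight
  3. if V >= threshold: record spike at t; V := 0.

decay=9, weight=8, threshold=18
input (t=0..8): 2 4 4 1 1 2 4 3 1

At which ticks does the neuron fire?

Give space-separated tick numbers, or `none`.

Answer: 1 2 5 6 7

Derivation:
t=0: input=2 -> V=16
t=1: input=4 -> V=0 FIRE
t=2: input=4 -> V=0 FIRE
t=3: input=1 -> V=8
t=4: input=1 -> V=15
t=5: input=2 -> V=0 FIRE
t=6: input=4 -> V=0 FIRE
t=7: input=3 -> V=0 FIRE
t=8: input=1 -> V=8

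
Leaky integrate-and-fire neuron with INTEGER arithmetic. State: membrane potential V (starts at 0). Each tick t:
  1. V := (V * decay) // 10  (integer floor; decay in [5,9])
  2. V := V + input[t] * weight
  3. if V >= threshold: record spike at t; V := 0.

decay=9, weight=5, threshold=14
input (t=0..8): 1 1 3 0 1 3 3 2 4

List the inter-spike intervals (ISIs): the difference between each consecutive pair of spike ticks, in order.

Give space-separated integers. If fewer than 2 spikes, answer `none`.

t=0: input=1 -> V=5
t=1: input=1 -> V=9
t=2: input=3 -> V=0 FIRE
t=3: input=0 -> V=0
t=4: input=1 -> V=5
t=5: input=3 -> V=0 FIRE
t=6: input=3 -> V=0 FIRE
t=7: input=2 -> V=10
t=8: input=4 -> V=0 FIRE

Answer: 3 1 2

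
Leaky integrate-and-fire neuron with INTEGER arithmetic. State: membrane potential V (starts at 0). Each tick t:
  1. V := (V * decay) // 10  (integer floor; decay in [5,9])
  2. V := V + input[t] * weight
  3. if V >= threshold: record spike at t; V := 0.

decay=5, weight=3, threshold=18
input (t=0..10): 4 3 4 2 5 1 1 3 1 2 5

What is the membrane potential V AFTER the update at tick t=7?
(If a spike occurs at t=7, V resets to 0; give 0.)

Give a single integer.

Answer: 11

Derivation:
t=0: input=4 -> V=12
t=1: input=3 -> V=15
t=2: input=4 -> V=0 FIRE
t=3: input=2 -> V=6
t=4: input=5 -> V=0 FIRE
t=5: input=1 -> V=3
t=6: input=1 -> V=4
t=7: input=3 -> V=11
t=8: input=1 -> V=8
t=9: input=2 -> V=10
t=10: input=5 -> V=0 FIRE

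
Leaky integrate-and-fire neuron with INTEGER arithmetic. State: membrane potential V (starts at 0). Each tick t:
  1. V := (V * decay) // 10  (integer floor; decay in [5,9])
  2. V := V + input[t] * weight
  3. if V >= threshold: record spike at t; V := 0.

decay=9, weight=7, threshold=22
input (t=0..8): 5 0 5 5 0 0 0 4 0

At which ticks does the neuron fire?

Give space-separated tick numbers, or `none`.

t=0: input=5 -> V=0 FIRE
t=1: input=0 -> V=0
t=2: input=5 -> V=0 FIRE
t=3: input=5 -> V=0 FIRE
t=4: input=0 -> V=0
t=5: input=0 -> V=0
t=6: input=0 -> V=0
t=7: input=4 -> V=0 FIRE
t=8: input=0 -> V=0

Answer: 0 2 3 7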